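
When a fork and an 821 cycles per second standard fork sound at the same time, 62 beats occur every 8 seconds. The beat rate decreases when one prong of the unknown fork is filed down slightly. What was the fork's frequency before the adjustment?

813.25 Hz

Beat frequency = 62/8 = 7.75 Hz.
|f − 821| = 7.75, so the fork was at either 813.25 Hz or 828.75 Hz.
Filing a prong removes mass and raises the fork's frequency; the adjustment raises the fork's frequency.
The beat rate fell, so the adjustment moved the fork toward 821 Hz — it must have started below the reference.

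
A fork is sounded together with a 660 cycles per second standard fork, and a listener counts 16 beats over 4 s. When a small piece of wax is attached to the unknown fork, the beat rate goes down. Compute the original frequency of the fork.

Beat frequency = 16/4 = 4 Hz.
|f − 660| = 4, so the fork was at either 656 Hz or 664 Hz.
Loading a fork with wax lowers its frequency; the adjustment lowers the fork's frequency.
The beat rate fell, so the adjustment moved the fork toward 660 Hz — it must have started above the reference.

664 Hz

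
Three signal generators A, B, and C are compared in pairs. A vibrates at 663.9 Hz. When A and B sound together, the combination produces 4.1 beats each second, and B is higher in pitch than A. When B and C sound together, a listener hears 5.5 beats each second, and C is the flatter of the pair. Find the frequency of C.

B is above A, so f_B = 663.9 + 4.1 = 668 Hz.
C is below B, so f_C = 668 − 5.5 = 662.5 Hz.

662.5 Hz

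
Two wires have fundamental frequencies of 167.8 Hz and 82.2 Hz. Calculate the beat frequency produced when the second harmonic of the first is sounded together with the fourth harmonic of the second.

Second harmonic of the first: 2·167.8 = 335.6 Hz.
Fourth harmonic of the second: 4·82.2 = 328.8 Hz.
f_beat = |335.6 − 328.8| = 6.8 Hz.

6.8 Hz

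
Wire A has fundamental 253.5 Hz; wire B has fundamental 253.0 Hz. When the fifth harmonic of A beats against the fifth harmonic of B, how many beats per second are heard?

Fifth harmonic of the first: 5·253.5 = 1267.5 Hz.
Fifth harmonic of the second: 5·253.0 = 1265.0 Hz.
f_beat = |1267.5 − 1265.0| = 2.5 Hz.

2.5 Hz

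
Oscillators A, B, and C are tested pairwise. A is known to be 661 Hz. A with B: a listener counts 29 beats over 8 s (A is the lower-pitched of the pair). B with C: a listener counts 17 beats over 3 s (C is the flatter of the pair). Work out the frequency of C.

658.9583 Hz

A–B: Beat frequency = 29/8 = 3.625 Hz.
B is above A, so f_B = 661 + 3.625 = 664.625 Hz.
B–C: Beat frequency = 17/3 = 5.6667 Hz.
C is below B, so f_C = 664.625 − 5.6667 = 658.9583 Hz.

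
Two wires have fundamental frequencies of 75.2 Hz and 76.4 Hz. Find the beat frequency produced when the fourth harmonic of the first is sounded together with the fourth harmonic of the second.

4.8 Hz

Fourth harmonic of the first: 4·75.2 = 300.8 Hz.
Fourth harmonic of the second: 4·76.4 = 305.6 Hz.
f_beat = |300.8 − 305.6| = 4.8 Hz.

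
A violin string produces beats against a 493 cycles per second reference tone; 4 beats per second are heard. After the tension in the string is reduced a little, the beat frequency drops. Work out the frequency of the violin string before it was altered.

497 Hz

|f − 493| = 4, so the violin string was at either 489 Hz or 497 Hz.
Lower tension means lower frequency; the adjustment lowers the violin string's frequency.
The beat rate fell, so the adjustment moved the violin string toward 493 Hz — it must have started above the reference.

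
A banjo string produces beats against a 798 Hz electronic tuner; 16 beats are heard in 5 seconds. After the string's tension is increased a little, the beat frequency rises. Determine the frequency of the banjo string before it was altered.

Beat frequency = 16/5 = 3.2 Hz.
|f − 798| = 3.2, so the banjo string was at either 794.8 Hz or 801.2 Hz.
Higher tension means higher frequency; the adjustment raises the banjo string's frequency.
The beat rate rose, so the adjustment moved the banjo string further from 798 Hz — it was already above the reference.

801.2 Hz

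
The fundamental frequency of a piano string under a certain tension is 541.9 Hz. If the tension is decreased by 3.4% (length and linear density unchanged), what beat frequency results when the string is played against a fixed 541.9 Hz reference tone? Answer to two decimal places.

For a string, f ∝ √T, so the new frequency is 541.9·√0.966 = 532.6080 Hz.
f_beat = |532.6080 − 541.9| = 9.29 Hz.

9.29 Hz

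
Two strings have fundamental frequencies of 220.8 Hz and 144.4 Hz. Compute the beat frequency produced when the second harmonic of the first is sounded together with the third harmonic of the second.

Second harmonic of the first: 2·220.8 = 441.6 Hz.
Third harmonic of the second: 3·144.4 = 433.2 Hz.
f_beat = |441.6 − 433.2| = 8.4 Hz.

8.4 Hz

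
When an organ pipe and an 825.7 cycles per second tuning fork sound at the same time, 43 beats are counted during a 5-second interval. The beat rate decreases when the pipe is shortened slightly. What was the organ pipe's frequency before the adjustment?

Beat frequency = 43/5 = 8.6 Hz.
|f − 825.7| = 8.6, so the organ pipe was at either 817.1 Hz or 834.3 Hz.
A shorter pipe has a higher fundamental; the adjustment raises the organ pipe's frequency.
The beat rate fell, so the adjustment moved the organ pipe toward 825.7 Hz — it must have started below the reference.

817.1 Hz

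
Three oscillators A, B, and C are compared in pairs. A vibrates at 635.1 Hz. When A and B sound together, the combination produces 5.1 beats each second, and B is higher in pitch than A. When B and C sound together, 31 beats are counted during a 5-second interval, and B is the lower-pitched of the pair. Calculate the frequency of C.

B is above A, so f_B = 635.1 + 5.1 = 640.2 Hz.
B–C: Beat frequency = 31/5 = 6.2 Hz.
C is above B, so f_C = 640.2 + 6.2 = 646.4 Hz.

646.4 Hz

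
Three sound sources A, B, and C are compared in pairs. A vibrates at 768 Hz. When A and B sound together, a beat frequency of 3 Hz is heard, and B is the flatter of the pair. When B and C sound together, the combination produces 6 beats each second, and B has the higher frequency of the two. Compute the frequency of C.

759 Hz

B is below A, so f_B = 768 − 3 = 765 Hz.
C is below B, so f_C = 765 − 6 = 759 Hz.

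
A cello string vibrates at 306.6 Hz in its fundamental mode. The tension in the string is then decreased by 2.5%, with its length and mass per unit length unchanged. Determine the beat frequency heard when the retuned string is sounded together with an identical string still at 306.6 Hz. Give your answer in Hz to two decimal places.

3.86 Hz

For a string, f ∝ √T, so the new frequency is 306.6·√0.975 = 302.7432 Hz.
f_beat = |302.7432 − 306.6| = 3.86 Hz.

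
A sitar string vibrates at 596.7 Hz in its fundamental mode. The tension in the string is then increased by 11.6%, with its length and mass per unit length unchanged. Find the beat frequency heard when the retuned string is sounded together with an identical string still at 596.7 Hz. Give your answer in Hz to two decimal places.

For a string, f ∝ √T, so the new frequency is 596.7·√1.116 = 630.3593 Hz.
f_beat = |630.3593 − 596.7| = 33.66 Hz.

33.66 Hz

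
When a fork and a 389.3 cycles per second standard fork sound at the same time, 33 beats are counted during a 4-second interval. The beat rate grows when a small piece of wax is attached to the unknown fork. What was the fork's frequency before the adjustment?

381.05 Hz

Beat frequency = 33/4 = 8.25 Hz.
|f − 389.3| = 8.25, so the fork was at either 381.05 Hz or 397.55 Hz.
Loading a fork with wax lowers its frequency; the adjustment lowers the fork's frequency.
The beat rate rose, so the adjustment moved the fork further from 389.3 Hz — it was already below the reference.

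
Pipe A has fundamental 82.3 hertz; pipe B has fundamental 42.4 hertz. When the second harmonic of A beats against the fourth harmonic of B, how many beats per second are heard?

Second harmonic of the first: 2·82.3 = 164.6 Hz.
Fourth harmonic of the second: 4·42.4 = 169.6 Hz.
f_beat = |164.6 − 169.6| = 5.0 Hz.

5.0 Hz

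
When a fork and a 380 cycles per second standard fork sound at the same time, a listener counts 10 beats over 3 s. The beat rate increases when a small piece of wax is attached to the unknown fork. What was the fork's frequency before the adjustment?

376.6667 Hz

Beat frequency = 10/3 = 3.3333 Hz.
|f − 380| = 3.3333, so the fork was at either 376.6667 Hz or 383.3333 Hz.
Loading a fork with wax lowers its frequency; the adjustment lowers the fork's frequency.
The beat rate rose, so the adjustment moved the fork further from 380 Hz — it was already below the reference.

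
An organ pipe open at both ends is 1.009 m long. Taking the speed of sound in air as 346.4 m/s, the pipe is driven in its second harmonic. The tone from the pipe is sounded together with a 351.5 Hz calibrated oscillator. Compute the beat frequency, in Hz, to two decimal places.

8.19 Hz

Open pipe: f_n = n·v/(2L) = 2·346.4/(2·1.009) = 343.3102 Hz.
f_beat = |343.3102 − 351.5| = 8.19 Hz.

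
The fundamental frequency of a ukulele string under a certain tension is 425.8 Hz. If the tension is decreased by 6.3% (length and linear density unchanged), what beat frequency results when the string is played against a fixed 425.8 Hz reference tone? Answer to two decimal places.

13.63 Hz

For a string, f ∝ √T, so the new frequency is 425.8·√0.937 = 412.1691 Hz.
f_beat = |412.1691 − 425.8| = 13.63 Hz.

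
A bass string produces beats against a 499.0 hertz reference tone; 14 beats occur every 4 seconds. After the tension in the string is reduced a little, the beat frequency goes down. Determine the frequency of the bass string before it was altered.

502.5 Hz

Beat frequency = 14/4 = 3.5 Hz.
|f − 499.0| = 3.5, so the bass string was at either 495.5 Hz or 502.5 Hz.
Lower tension means lower frequency; the adjustment lowers the bass string's frequency.
The beat rate fell, so the adjustment moved the bass string toward 499.0 Hz — it must have started above the reference.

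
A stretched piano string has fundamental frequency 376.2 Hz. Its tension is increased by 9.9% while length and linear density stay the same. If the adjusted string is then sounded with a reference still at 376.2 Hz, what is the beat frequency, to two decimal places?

For a string, f ∝ √T, so the new frequency is 376.2·√1.099 = 394.3825 Hz.
f_beat = |394.3825 − 376.2| = 18.18 Hz.

18.18 Hz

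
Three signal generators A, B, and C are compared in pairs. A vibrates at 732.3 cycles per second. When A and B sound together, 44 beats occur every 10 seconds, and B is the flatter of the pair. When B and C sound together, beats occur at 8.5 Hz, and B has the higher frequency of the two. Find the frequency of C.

719.4 Hz

A–B: Beat frequency = 44/10 = 4.4 Hz.
B is below A, so f_B = 732.3 − 4.4 = 727.9 Hz.
C is below B, so f_C = 727.9 − 8.5 = 719.4 Hz.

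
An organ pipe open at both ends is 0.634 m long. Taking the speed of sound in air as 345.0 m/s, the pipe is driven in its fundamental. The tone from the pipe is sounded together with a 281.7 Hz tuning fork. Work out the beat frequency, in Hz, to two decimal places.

Open pipe: f_n = n·v/(2L) = 1·345.0/(2·0.634) = 272.0820 Hz.
f_beat = |272.0820 − 281.7| = 9.62 Hz.

9.62 Hz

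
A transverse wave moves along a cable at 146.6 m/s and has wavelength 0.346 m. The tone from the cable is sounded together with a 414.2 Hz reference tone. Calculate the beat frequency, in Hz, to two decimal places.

9.50 Hz

Source frequency f = v/λ = 146.6/0.346 = 423.6994 Hz.
f_beat = |423.6994 − 414.2| = 9.50 Hz.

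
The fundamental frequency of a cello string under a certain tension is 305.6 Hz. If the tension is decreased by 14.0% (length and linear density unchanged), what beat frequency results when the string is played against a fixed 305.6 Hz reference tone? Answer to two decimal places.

22.20 Hz

For a string, f ∝ √T, so the new frequency is 305.6·√0.860 = 283.4018 Hz.
f_beat = |283.4018 − 305.6| = 22.20 Hz.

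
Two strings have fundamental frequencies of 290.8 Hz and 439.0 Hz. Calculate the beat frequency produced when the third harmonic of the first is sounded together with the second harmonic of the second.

Third harmonic of the first: 3·290.8 = 872.4 Hz.
Second harmonic of the second: 2·439.0 = 878.0 Hz.
f_beat = |872.4 − 878.0| = 5.6 Hz.

5.6 Hz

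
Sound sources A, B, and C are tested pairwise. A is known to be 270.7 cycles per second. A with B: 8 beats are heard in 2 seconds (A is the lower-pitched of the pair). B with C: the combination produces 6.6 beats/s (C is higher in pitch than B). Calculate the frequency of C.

281.3 Hz

A–B: Beat frequency = 8/2 = 4 Hz.
B is above A, so f_B = 270.7 + 4 = 274.7 Hz.
C is above B, so f_C = 274.7 + 6.6 = 281.3 Hz.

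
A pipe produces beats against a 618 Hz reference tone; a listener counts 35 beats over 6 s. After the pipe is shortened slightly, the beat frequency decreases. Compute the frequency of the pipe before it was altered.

612.1667 Hz

Beat frequency = 35/6 = 5.8333 Hz.
|f − 618| = 5.8333, so the pipe was at either 612.1667 Hz or 623.8333 Hz.
A shorter pipe has a higher fundamental; the adjustment raises the pipe's frequency.
The beat rate fell, so the adjustment moved the pipe toward 618 Hz — it must have started below the reference.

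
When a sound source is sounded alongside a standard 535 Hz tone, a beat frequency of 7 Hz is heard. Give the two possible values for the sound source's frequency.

528 Hz or 542 Hz

|f − 535| = 7, so f = 535 ± 7.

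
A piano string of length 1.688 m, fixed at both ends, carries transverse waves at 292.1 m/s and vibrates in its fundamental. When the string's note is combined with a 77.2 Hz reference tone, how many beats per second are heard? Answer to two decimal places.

For a string fixed at both ends, f_n = n·v/(2L) = 1·292.1/(2·1.688) = 86.5225 Hz.
f_beat = |86.5225 − 77.2| = 9.32 Hz.

9.32 Hz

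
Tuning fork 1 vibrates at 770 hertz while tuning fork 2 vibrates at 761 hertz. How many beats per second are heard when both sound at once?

9 Hz

The beat frequency equals the magnitude of the frequency difference.
|770 − 761| = 9 Hz.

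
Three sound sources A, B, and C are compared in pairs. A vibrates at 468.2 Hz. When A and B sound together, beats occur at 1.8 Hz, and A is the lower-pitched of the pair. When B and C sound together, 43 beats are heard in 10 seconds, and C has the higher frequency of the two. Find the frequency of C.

B is above A, so f_B = 468.2 + 1.8 = 470 Hz.
B–C: Beat frequency = 43/10 = 4.3 Hz.
C is above B, so f_C = 470 + 4.3 = 474.3 Hz.

474.3 Hz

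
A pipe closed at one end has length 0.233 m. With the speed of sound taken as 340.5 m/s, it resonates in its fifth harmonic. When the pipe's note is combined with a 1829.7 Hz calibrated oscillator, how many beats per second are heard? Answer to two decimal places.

2.98 Hz

Closed pipe (odd harmonics): f_n = n·v/(4L) = 5·340.5/(4·0.233) = 1826.7167 Hz.
f_beat = |1826.7167 − 1829.7| = 2.98 Hz.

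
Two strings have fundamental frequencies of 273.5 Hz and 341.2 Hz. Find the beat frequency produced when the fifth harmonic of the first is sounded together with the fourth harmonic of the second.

Fifth harmonic of the first: 5·273.5 = 1367.5 Hz.
Fourth harmonic of the second: 4·341.2 = 1364.8 Hz.
f_beat = |1367.5 − 1364.8| = 2.7 Hz.

2.7 Hz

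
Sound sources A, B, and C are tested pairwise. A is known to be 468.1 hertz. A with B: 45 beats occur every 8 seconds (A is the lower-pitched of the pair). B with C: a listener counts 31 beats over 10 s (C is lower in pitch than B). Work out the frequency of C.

A–B: Beat frequency = 45/8 = 5.625 Hz.
B is above A, so f_B = 468.1 + 5.625 = 473.725 Hz.
B–C: Beat frequency = 31/10 = 3.1 Hz.
C is below B, so f_C = 473.725 − 3.1 = 470.625 Hz.

470.625 Hz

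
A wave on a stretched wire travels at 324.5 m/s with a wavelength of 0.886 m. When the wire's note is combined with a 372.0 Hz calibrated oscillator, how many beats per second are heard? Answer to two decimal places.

5.75 Hz

Source frequency f = v/λ = 324.5/0.886 = 366.2528 Hz.
f_beat = |366.2528 − 372.0| = 5.75 Hz.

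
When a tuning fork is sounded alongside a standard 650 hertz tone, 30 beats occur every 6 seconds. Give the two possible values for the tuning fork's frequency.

Beat frequency = 30/6 = 5 Hz.
|f − 650| = 5, so f = 650 ± 5.

645 Hz or 655 Hz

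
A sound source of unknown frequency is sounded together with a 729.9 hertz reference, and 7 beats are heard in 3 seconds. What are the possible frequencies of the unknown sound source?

Beat frequency = 7/3 = 2.3333 Hz.
|f − 729.9| = 2.3333, so f = 729.9 ± 2.3333.

727.5667 Hz or 732.2333 Hz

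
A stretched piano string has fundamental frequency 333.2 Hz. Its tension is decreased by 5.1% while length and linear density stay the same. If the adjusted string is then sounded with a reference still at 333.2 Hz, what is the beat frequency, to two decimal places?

For a string, f ∝ √T, so the new frequency is 333.2·√0.949 = 324.5922 Hz.
f_beat = |324.5922 − 333.2| = 8.61 Hz.

8.61 Hz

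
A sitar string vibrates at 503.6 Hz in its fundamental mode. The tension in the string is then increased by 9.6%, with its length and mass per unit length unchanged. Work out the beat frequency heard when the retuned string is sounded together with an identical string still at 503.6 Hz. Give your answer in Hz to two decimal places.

23.62 Hz

For a string, f ∝ √T, so the new frequency is 503.6·√1.096 = 527.2189 Hz.
f_beat = |527.2189 − 503.6| = 23.62 Hz.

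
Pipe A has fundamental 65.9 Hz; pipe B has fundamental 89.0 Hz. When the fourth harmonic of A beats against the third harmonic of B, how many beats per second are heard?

Fourth harmonic of the first: 4·65.9 = 263.6 Hz.
Third harmonic of the second: 3·89.0 = 267.0 Hz.
f_beat = |263.6 − 267.0| = 3.4 Hz.

3.4 Hz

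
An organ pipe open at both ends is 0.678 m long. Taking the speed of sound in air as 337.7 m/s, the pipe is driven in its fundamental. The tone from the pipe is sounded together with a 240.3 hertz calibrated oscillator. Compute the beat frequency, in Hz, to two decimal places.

Open pipe: f_n = n·v/(2L) = 1·337.7/(2·0.678) = 249.0413 Hz.
f_beat = |249.0413 − 240.3| = 8.74 Hz.

8.74 Hz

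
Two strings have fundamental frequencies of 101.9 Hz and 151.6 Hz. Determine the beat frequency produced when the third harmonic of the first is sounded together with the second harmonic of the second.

2.5 Hz

Third harmonic of the first: 3·101.9 = 305.7 Hz.
Second harmonic of the second: 2·151.6 = 303.2 Hz.
f_beat = |305.7 − 303.2| = 2.5 Hz.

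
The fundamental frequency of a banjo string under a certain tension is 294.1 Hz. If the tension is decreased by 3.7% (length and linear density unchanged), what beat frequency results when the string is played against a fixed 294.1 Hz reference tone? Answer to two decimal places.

For a string, f ∝ √T, so the new frequency is 294.1·√0.963 = 288.6079 Hz.
f_beat = |288.6079 − 294.1| = 5.49 Hz.

5.49 Hz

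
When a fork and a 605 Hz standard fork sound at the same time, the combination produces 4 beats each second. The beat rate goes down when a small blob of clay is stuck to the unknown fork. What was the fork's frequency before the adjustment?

609 Hz

|f − 605| = 4, so the fork was at either 601 Hz or 609 Hz.
Adding mass to a fork lowers its frequency; the adjustment lowers the fork's frequency.
The beat rate fell, so the adjustment moved the fork toward 605 Hz — it must have started above the reference.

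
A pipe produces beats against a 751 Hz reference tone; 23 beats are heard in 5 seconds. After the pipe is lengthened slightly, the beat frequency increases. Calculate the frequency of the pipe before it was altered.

746.4 Hz

Beat frequency = 23/5 = 4.6 Hz.
|f − 751| = 4.6, so the pipe was at either 746.4 Hz or 755.6 Hz.
A longer pipe has a lower fundamental; the adjustment lowers the pipe's frequency.
The beat rate rose, so the adjustment moved the pipe further from 751 Hz — it was already below the reference.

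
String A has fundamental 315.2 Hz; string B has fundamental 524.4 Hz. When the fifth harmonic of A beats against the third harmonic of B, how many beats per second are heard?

2.8 Hz

Fifth harmonic of the first: 5·315.2 = 1576.0 Hz.
Third harmonic of the second: 3·524.4 = 1573.2 Hz.
f_beat = |1576.0 − 1573.2| = 2.8 Hz.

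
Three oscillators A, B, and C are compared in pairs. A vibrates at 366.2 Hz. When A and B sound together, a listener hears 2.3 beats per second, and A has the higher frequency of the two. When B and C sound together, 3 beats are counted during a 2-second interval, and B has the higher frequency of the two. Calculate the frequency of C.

362.4 Hz

B is below A, so f_B = 366.2 − 2.3 = 363.9 Hz.
B–C: Beat frequency = 3/2 = 1.5 Hz.
C is below B, so f_C = 363.9 − 1.5 = 362.4 Hz.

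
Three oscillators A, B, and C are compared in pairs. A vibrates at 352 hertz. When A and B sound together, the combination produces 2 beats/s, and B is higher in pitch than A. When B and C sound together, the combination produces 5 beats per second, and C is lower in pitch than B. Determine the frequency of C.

B is above A, so f_B = 352 + 2 = 354 Hz.
C is below B, so f_C = 354 − 5 = 349 Hz.

349 Hz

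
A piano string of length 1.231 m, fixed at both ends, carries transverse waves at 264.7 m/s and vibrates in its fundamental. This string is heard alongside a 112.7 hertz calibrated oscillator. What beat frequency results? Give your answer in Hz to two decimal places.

5.19 Hz

For a string fixed at both ends, f_n = n·v/(2L) = 1·264.7/(2·1.231) = 107.5142 Hz.
f_beat = |107.5142 − 112.7| = 5.19 Hz.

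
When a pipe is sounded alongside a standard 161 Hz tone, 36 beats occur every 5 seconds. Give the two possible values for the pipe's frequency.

Beat frequency = 36/5 = 7.2 Hz.
|f − 161| = 7.2, so f = 161 ± 7.2.

153.8 Hz or 168.2 Hz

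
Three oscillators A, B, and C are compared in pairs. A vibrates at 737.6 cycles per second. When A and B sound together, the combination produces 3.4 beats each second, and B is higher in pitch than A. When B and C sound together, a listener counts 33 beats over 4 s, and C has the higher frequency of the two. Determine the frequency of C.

749.25 Hz

B is above A, so f_B = 737.6 + 3.4 = 741 Hz.
B–C: Beat frequency = 33/4 = 8.25 Hz.
C is above B, so f_C = 741 + 8.25 = 749.25 Hz.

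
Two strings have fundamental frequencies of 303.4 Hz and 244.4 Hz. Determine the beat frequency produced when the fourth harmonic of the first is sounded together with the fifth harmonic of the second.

Fourth harmonic of the first: 4·303.4 = 1213.6 Hz.
Fifth harmonic of the second: 5·244.4 = 1222.0 Hz.
f_beat = |1213.6 − 1222.0| = 8.4 Hz.

8.4 Hz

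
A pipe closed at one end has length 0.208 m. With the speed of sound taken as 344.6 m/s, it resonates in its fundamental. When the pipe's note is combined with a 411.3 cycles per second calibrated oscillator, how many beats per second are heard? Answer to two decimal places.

2.88 Hz

Closed pipe (odd harmonics): f_n = n·v/(4L) = 1·344.6/(4·0.208) = 414.1827 Hz.
f_beat = |414.1827 − 411.3| = 2.88 Hz.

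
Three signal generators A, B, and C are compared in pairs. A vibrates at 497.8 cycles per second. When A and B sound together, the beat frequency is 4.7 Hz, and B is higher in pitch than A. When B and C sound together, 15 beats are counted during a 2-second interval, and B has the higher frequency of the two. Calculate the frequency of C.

495 Hz

B is above A, so f_B = 497.8 + 4.7 = 502.5 Hz.
B–C: Beat frequency = 15/2 = 7.5 Hz.
C is below B, so f_C = 502.5 − 7.5 = 495 Hz.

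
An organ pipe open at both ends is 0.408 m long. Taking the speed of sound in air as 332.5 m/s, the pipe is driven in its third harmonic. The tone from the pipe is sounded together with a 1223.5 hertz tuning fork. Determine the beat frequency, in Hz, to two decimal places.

1.07 Hz

Open pipe: f_n = n·v/(2L) = 3·332.5/(2·0.408) = 1222.4265 Hz.
f_beat = |1222.4265 − 1223.5| = 1.07 Hz.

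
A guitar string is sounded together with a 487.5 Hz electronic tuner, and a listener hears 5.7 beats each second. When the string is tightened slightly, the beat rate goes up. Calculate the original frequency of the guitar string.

493.2 Hz

|f − 487.5| = 5.7, so the guitar string was at either 481.8 Hz or 493.2 Hz.
Increasing tension raises a string's frequency; the adjustment raises the guitar string's frequency.
The beat rate rose, so the adjustment moved the guitar string further from 487.5 Hz — it was already above the reference.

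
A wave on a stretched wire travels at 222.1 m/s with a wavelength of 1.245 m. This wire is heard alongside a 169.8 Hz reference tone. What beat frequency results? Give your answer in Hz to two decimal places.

Source frequency f = v/λ = 222.1/1.245 = 178.3936 Hz.
f_beat = |178.3936 − 169.8| = 8.59 Hz.

8.59 Hz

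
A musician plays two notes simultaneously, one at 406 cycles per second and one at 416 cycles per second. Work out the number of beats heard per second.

Beats arise from superposition of two nearby frequencies; the beat rate is |f₁ − f₂|.
|406 − 416| = 10 Hz.

10 Hz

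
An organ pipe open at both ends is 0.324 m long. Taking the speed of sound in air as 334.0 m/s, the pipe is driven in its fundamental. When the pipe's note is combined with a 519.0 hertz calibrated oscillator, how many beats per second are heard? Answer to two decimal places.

Open pipe: f_n = n·v/(2L) = 1·334.0/(2·0.324) = 515.4321 Hz.
f_beat = |515.4321 − 519.0| = 3.57 Hz.

3.57 Hz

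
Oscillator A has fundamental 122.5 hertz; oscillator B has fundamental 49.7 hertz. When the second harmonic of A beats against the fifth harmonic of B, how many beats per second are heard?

Second harmonic of the first: 2·122.5 = 245.0 Hz.
Fifth harmonic of the second: 5·49.7 = 248.5 Hz.
f_beat = |245.0 − 248.5| = 3.5 Hz.

3.5 Hz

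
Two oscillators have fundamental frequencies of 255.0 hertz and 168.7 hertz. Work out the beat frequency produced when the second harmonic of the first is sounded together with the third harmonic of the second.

3.9 Hz

Second harmonic of the first: 2·255.0 = 510.0 Hz.
Third harmonic of the second: 3·168.7 = 506.1 Hz.
f_beat = |510.0 − 506.1| = 3.9 Hz.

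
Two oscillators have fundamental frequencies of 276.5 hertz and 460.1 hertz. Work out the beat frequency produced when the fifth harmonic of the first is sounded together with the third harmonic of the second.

2.2 Hz

Fifth harmonic of the first: 5·276.5 = 1382.5 Hz.
Third harmonic of the second: 3·460.1 = 1380.3 Hz.
f_beat = |1382.5 − 1380.3| = 2.2 Hz.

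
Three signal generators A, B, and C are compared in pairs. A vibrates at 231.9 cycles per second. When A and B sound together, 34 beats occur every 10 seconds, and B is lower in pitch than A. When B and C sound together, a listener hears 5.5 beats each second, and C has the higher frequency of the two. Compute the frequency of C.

234 Hz

A–B: Beat frequency = 34/10 = 3.4 Hz.
B is below A, so f_B = 231.9 − 3.4 = 228.5 Hz.
C is above B, so f_C = 228.5 + 5.5 = 234 Hz.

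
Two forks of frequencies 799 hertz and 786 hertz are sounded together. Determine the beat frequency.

13 Hz

Beats arise from superposition of two nearby frequencies; the beat rate is |f₁ − f₂|.
|799 − 786| = 13 Hz.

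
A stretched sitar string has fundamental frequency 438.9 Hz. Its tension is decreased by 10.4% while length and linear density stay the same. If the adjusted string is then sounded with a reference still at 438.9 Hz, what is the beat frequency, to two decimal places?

For a string, f ∝ √T, so the new frequency is 438.9·√0.896 = 415.4508 Hz.
f_beat = |415.4508 − 438.9| = 23.45 Hz.

23.45 Hz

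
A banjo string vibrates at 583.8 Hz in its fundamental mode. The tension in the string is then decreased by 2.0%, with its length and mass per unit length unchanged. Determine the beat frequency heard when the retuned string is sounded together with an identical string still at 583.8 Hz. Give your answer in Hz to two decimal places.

5.87 Hz

For a string, f ∝ √T, so the new frequency is 583.8·√0.980 = 577.9325 Hz.
f_beat = |577.9325 − 583.8| = 5.87 Hz.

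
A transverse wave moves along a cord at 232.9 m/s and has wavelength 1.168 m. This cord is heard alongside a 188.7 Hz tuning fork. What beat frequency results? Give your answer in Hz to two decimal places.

10.70 Hz

Source frequency f = v/λ = 232.9/1.168 = 199.4007 Hz.
f_beat = |199.4007 − 188.7| = 10.70 Hz.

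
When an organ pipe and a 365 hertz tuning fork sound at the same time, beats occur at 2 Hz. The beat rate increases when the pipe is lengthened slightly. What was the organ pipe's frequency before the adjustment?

363 Hz

|f − 365| = 2, so the organ pipe was at either 363 Hz or 367 Hz.
A longer pipe has a lower fundamental; the adjustment lowers the organ pipe's frequency.
The beat rate rose, so the adjustment moved the organ pipe further from 365 Hz — it was already below the reference.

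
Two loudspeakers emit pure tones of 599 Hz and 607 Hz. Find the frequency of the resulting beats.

8 Hz

Beats arise from superposition of two nearby frequencies; the beat rate is |f₁ − f₂|.
|599 − 607| = 8 Hz.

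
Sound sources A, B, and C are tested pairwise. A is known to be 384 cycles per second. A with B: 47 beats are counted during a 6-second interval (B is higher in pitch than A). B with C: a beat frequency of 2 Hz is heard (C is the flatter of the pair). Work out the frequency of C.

A–B: Beat frequency = 47/6 = 7.8333 Hz.
B is above A, so f_B = 384 + 7.8333 = 391.8333 Hz.
C is below B, so f_C = 391.8333 − 2 = 389.8333 Hz.

389.8333 Hz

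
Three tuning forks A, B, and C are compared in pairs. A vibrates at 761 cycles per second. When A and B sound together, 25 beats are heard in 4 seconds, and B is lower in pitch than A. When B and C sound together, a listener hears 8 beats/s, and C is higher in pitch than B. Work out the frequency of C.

762.75 Hz

A–B: Beat frequency = 25/4 = 6.25 Hz.
B is below A, so f_B = 761 − 6.25 = 754.75 Hz.
C is above B, so f_C = 754.75 + 8 = 762.75 Hz.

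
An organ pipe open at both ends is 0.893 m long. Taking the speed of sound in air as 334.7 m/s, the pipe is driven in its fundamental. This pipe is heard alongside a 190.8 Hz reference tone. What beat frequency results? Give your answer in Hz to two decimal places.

Open pipe: f_n = n·v/(2L) = 1·334.7/(2·0.893) = 187.4020 Hz.
f_beat = |187.4020 − 190.8| = 3.40 Hz.

3.40 Hz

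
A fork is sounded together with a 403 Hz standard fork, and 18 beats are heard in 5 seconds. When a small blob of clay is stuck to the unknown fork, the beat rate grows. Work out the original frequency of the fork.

399.4 Hz

Beat frequency = 18/5 = 3.6 Hz.
|f − 403| = 3.6, so the fork was at either 399.4 Hz or 406.6 Hz.
Adding mass to a fork lowers its frequency; the adjustment lowers the fork's frequency.
The beat rate rose, so the adjustment moved the fork further from 403 Hz — it was already below the reference.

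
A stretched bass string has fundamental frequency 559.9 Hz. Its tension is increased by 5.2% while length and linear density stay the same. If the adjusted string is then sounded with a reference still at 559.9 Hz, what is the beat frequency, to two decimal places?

For a string, f ∝ √T, so the new frequency is 559.9·√1.052 = 574.2729 Hz.
f_beat = |574.2729 − 559.9| = 14.37 Hz.

14.37 Hz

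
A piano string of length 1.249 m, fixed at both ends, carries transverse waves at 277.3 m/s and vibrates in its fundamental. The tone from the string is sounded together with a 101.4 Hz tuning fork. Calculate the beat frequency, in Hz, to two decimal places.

For a string fixed at both ends, f_n = n·v/(2L) = 1·277.3/(2·1.249) = 111.0088 Hz.
f_beat = |111.0088 − 101.4| = 9.61 Hz.

9.61 Hz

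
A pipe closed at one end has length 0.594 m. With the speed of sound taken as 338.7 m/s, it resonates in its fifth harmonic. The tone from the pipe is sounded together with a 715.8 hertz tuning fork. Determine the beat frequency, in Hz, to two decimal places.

Closed pipe (odd harmonics): f_n = n·v/(4L) = 5·338.7/(4·0.594) = 712.7525 Hz.
f_beat = |712.7525 − 715.8| = 3.05 Hz.

3.05 Hz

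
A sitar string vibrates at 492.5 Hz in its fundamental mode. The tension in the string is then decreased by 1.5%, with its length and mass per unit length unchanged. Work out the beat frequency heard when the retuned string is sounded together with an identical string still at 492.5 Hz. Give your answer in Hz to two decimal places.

3.71 Hz

For a string, f ∝ √T, so the new frequency is 492.5·√0.985 = 488.7923 Hz.
f_beat = |488.7923 − 492.5| = 3.71 Hz.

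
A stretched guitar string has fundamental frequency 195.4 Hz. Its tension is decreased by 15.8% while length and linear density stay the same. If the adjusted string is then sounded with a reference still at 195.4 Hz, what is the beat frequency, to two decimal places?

For a string, f ∝ √T, so the new frequency is 195.4·√0.842 = 179.3001 Hz.
f_beat = |179.3001 − 195.4| = 16.10 Hz.

16.10 Hz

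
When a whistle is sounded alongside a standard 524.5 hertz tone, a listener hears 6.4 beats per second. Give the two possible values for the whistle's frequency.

|f − 524.5| = 6.4, so f = 524.5 ± 6.4.

518.1 Hz or 530.9 Hz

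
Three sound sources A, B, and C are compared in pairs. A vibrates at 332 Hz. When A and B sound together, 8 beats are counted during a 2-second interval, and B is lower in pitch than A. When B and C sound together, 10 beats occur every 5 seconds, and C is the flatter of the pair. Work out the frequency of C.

A–B: Beat frequency = 8/2 = 4 Hz.
B is below A, so f_B = 332 − 4 = 328 Hz.
B–C: Beat frequency = 10/5 = 2 Hz.
C is below B, so f_C = 328 − 2 = 326 Hz.

326 Hz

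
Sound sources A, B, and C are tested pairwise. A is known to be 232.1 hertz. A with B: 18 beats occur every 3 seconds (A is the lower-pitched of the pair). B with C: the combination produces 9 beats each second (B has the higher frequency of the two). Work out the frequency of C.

229.1 Hz

A–B: Beat frequency = 18/3 = 6 Hz.
B is above A, so f_B = 232.1 + 6 = 238.1 Hz.
C is below B, so f_C = 238.1 − 9 = 229.1 Hz.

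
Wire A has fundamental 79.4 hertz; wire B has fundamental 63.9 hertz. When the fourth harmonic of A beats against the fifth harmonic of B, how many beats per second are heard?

Fourth harmonic of the first: 4·79.4 = 317.6 Hz.
Fifth harmonic of the second: 5·63.9 = 319.5 Hz.
f_beat = |317.6 − 319.5| = 1.9 Hz.

1.9 Hz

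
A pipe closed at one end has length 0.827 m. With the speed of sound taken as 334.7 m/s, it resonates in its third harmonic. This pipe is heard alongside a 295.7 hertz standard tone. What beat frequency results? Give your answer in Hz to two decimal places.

7.84 Hz

Closed pipe (odd harmonics): f_n = n·v/(4L) = 3·334.7/(4·0.827) = 303.5369 Hz.
f_beat = |303.5369 − 295.7| = 7.84 Hz.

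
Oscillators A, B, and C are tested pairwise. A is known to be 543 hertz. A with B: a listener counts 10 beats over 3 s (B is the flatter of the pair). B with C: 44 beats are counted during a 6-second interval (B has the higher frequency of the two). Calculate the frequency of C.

532.3333 Hz

A–B: Beat frequency = 10/3 = 3.3333 Hz.
B is below A, so f_B = 543 − 3.3333 = 539.6667 Hz.
B–C: Beat frequency = 44/6 = 7.3333 Hz.
C is below B, so f_C = 539.6667 − 7.3333 = 532.3333 Hz.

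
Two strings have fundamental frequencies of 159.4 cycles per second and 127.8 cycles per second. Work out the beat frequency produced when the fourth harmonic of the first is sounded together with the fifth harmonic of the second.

1.4 Hz

Fourth harmonic of the first: 4·159.4 = 637.6 Hz.
Fifth harmonic of the second: 5·127.8 = 639.0 Hz.
f_beat = |637.6 − 639.0| = 1.4 Hz.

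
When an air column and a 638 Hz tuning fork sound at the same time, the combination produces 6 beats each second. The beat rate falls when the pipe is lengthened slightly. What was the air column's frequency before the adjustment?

644 Hz

|f − 638| = 6, so the air column was at either 632 Hz or 644 Hz.
A longer pipe has a lower fundamental; the adjustment lowers the air column's frequency.
The beat rate fell, so the adjustment moved the air column toward 638 Hz — it must have started above the reference.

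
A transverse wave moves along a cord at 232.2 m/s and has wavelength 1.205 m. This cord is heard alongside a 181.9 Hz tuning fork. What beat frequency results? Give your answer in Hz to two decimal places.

10.80 Hz

Source frequency f = v/λ = 232.2/1.205 = 192.6971 Hz.
f_beat = |192.6971 − 181.9| = 10.80 Hz.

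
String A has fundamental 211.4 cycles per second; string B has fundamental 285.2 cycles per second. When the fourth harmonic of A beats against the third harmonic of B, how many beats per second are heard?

10.0 Hz

Fourth harmonic of the first: 4·211.4 = 845.6 Hz.
Third harmonic of the second: 3·285.2 = 855.6 Hz.
f_beat = |845.6 − 855.6| = 10.0 Hz.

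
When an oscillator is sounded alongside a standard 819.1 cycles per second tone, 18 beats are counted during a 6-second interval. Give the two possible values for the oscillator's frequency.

816.1 Hz or 822.1 Hz

Beat frequency = 18/6 = 3 Hz.
|f − 819.1| = 3, so f = 819.1 ± 3.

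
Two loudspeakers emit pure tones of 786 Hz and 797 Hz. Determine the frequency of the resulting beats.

Beats arise from superposition of two nearby frequencies; the beat rate is |f₁ − f₂|.
|786 − 797| = 11 Hz.

11 Hz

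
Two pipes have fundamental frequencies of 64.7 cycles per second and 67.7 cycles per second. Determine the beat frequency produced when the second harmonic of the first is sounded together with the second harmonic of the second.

6.0 Hz

Second harmonic of the first: 2·64.7 = 129.4 Hz.
Second harmonic of the second: 2·67.7 = 135.4 Hz.
f_beat = |129.4 − 135.4| = 6.0 Hz.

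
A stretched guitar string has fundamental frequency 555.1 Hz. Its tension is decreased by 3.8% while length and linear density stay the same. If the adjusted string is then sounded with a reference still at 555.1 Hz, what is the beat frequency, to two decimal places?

For a string, f ∝ √T, so the new frequency is 555.1·√0.962 = 544.4510 Hz.
f_beat = |544.4510 − 555.1| = 10.65 Hz.

10.65 Hz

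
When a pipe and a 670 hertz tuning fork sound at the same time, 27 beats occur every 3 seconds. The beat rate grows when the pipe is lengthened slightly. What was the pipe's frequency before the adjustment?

Beat frequency = 27/3 = 9 Hz.
|f − 670| = 9, so the pipe was at either 661 Hz or 679 Hz.
A longer pipe has a lower fundamental; the adjustment lowers the pipe's frequency.
The beat rate rose, so the adjustment moved the pipe further from 670 Hz — it was already below the reference.

661 Hz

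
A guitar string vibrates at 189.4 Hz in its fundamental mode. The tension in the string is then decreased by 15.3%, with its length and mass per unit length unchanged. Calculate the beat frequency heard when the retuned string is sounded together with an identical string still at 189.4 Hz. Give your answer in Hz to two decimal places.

15.09 Hz

For a string, f ∝ √T, so the new frequency is 189.4·√0.847 = 174.3097 Hz.
f_beat = |174.3097 − 189.4| = 15.09 Hz.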